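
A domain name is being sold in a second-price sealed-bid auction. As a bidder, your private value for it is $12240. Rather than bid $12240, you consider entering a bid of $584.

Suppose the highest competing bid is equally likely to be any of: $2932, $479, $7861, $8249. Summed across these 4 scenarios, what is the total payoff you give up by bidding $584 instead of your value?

$17678

The deviation costs you only when the competing bid falls strictly between $584 and $12240; elsewhere both bids give the same outcome.
$2932: truthful payoff $9308, deviation payoff $0 → loss $9308.
$479: outcomes coincide → loss $0.
$7861: truthful payoff $4379, deviation payoff $0 → loss $4379.
$8249: truthful payoff $3991, deviation payoff $0 → loss $3991.
Total loss = $9308 + $4379 + $3991 = $17678.
In a second-price auction your bid sets only whether you win, not what you pay, so bidding your true value is weakly dominant.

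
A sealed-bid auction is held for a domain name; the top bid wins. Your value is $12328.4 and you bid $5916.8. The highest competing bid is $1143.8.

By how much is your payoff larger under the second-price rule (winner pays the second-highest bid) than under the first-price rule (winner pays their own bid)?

You have the highest bid, so you win under either rule.
Second-price: pay $1143.8 → payoff $11184.6.
First-price: pay your own bid $5916.8 → payoff $6411.6.
Difference = $11184.6 − ($6411.6) = $4773.

$4773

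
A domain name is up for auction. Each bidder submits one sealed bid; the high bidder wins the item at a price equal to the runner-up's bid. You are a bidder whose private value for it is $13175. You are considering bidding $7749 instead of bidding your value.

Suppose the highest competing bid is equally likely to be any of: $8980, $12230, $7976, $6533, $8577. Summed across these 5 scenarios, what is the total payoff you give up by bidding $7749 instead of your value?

The deviation costs you only when the competing bid falls strictly between $7749 and $13175; elsewhere both bids give the same outcome.
$8980: truthful payoff $4195, deviation payoff $0 → loss $4195.
$12230: truthful payoff $945, deviation payoff $0 → loss $945.
$7976: truthful payoff $5199, deviation payoff $0 → loss $5199.
$6533: outcomes coincide → loss $0.
$8577: truthful payoff $4598, deviation payoff $0 → loss $4598.
Total loss = $4195 + $945 + $5199 + $4598 = $14937.
Because the price is fixed by the runner-up's bid, deviating from your value can only change a good outcome into a bad one — never the reverse.

$14937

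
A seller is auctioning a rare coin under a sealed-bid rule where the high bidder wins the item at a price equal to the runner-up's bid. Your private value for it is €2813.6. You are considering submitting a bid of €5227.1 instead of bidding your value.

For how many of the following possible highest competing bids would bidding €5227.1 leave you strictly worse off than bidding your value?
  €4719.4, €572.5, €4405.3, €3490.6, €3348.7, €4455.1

5

The deviation hurts exactly when the highest competing bid lies strictly between €2813.6 and €5227.1 — overbidding then wins at a price above your value.
€4719.4: inside the interval → strictly worse (loss €1905.8).
€572.5: below both → same outcome either way.
€4405.3: inside the interval → strictly worse (loss €1591.7).
€3490.6: inside the interval → strictly worse (loss €677).
€3348.7: inside the interval → strictly worse (loss €535.1).
€4455.1: inside the interval → strictly worse (loss €1641.5).
Count: 5.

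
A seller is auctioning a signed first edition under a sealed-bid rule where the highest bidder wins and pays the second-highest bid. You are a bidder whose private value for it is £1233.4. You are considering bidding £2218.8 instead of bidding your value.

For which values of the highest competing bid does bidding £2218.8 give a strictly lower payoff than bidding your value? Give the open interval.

If the competing bid is below £1233.4, both bids win at the same price — no difference.
If it is above £2218.8, both bids lose — no difference.
If it lies strictly between £1233.4 and £2218.8, bidding your value loses (payoff 0) while bidding £2218.8 wins at a price above your value (payoff negative).
So the deviation strictly hurts on the open interval (£1233.4, £2218.8).
Truthful bidding weakly dominates here: raising your bid can only win items priced above your value, and lowering it can only forfeit items priced below.

(£1233.4, £2218.8)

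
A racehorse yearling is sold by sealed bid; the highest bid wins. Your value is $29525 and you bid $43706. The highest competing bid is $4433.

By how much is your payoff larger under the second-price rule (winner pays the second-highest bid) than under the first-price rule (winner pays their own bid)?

You have the highest bid, so you win under either rule.
Second-price: pay $4433 → payoff $25092.
First-price: pay your own bid $43706 → payoff −$14181.
Difference = $25092 − (−$14181) = $39273.

$39273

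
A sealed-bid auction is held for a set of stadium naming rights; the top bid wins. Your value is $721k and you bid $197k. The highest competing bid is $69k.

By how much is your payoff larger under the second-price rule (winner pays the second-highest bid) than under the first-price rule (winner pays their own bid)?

$128k

You have the highest bid, so you win under either rule.
Second-price: pay $69k → payoff $652k.
First-price: pay your own bid $197k → payoff $524k.
Difference = $652k − ($524k) = $128k.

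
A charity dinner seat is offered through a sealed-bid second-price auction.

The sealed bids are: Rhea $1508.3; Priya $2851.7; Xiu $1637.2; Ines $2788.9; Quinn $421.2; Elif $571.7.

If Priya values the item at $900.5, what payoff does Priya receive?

Highest bid: Priya at $2851.7, so Priya wins.
Second-highest bid: Ines at $2788.9 — that is the price the winner pays.
Priya's payoff = value − price = $900.5 − $2788.9 = −$1888.4.

−$1888.4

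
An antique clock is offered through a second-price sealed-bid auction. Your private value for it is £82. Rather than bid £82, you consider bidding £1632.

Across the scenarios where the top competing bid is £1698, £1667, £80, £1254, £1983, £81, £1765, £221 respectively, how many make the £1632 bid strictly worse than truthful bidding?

2

The deviation hurts exactly when the highest competing bid lies strictly between £82 and £1632 — overbidding then wins at a price above your value.
£1698: above both → same outcome either way.
£1667: above both → same outcome either way.
£80: below both → same outcome either way.
£1254: inside the interval → strictly worse (loss £1172).
£1983: above both → same outcome either way.
£81: below both → same outcome either way.
£1765: above both → same outcome either way.
£221: inside the interval → strictly worse (loss £139).
Count: 2.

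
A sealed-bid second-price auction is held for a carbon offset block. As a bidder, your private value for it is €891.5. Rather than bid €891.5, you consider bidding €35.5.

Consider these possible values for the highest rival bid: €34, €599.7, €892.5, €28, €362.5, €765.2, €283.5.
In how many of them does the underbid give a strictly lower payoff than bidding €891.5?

The deviation hurts exactly when the highest competing bid lies strictly between €35.5 and €891.5 — underbidding then forfeits a profitable win.
€34: below both → same outcome either way.
€599.7: inside the interval → strictly worse (loss €291.8).
€892.5: above both → same outcome either way.
€28: below both → same outcome either way.
€362.5: inside the interval → strictly worse (loss €529).
€765.2: inside the interval → strictly worse (loss €126.3).
€283.5: inside the interval → strictly worse (loss €608).
Count: 4.

4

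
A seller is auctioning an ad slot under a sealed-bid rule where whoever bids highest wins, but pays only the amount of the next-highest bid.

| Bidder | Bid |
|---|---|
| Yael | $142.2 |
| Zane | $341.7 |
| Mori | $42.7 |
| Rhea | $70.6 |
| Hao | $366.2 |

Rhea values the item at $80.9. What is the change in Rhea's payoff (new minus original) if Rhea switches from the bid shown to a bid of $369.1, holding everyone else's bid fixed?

−$285.3

The highest bid among the other bidders is $366.2; Rhea's bid doesn't change that.
Original bid $70.6: Rhea is not highest (top rival bid is $366.2); payoff $0.
Alternative bid $369.1: Rhea is highest, pays the top rival bid $366.2; payoff $80.9 − $366.2 = −$285.3.
Change in payoff = −$285.3 − ($0) = −$285.3.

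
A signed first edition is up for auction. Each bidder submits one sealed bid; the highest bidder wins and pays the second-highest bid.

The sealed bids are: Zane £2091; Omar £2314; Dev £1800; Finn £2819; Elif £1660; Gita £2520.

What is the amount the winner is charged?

£2520

Highest bid: Finn at £2819, so Finn wins.
Second-highest bid: Gita at £2520 — that is the price the winner pays.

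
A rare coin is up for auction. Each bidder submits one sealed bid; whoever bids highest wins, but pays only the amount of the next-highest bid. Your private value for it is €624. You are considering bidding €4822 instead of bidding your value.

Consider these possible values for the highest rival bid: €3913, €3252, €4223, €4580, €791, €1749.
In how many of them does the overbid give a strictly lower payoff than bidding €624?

6

The deviation hurts exactly when the highest competing bid lies strictly between €624 and €4822 — overbidding then wins at a price above your value.
€3913: inside the interval → strictly worse (loss €3289).
€3252: inside the interval → strictly worse (loss €2628).
€4223: inside the interval → strictly worse (loss €3599).
€4580: inside the interval → strictly worse (loss €3956).
€791: inside the interval → strictly worse (loss €167).
€1749: inside the interval → strictly worse (loss €1125).
Count: 6.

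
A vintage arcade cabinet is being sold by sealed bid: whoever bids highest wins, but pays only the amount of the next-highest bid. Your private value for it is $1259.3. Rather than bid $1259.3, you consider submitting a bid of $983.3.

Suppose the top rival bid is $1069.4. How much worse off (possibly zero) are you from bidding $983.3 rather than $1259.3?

Bidding your value $1259.3: you win (since $1259.3 > $1069.4) and pay $1069.4. Payoff $189.9.
Bidding $983.3: you lose. Payoff $0.
The competing bid $1069.4 lies between your shaded bid and your value, so underbidding forfeits an item you could have won at a profitable price.
Loss from deviating = $189.9 − ($0) = $189.9.
Truthful bidding weakly dominates here: raising your bid can only win items priced above your value, and lowering it can only forfeit items priced below.

$189.9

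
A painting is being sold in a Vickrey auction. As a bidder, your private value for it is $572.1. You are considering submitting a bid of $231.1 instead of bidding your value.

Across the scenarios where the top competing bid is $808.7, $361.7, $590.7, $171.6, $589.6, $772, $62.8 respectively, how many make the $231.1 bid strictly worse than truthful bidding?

The deviation hurts exactly when the highest competing bid lies strictly between $231.1 and $572.1 — underbidding then forfeits a profitable win.
$808.7: above both → same outcome either way.
$361.7: inside the interval → strictly worse (loss $210.4).
$590.7: above both → same outcome either way.
$171.6: below both → same outcome either way.
$589.6: above both → same outcome either way.
$772: above both → same outcome either way.
$62.8: below both → same outcome either way.
Count: 1.

1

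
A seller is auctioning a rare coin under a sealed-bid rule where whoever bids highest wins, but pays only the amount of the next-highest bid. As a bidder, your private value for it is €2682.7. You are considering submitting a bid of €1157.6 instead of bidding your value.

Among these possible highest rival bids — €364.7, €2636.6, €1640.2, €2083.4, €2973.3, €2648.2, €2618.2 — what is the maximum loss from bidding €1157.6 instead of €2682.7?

€364.7: same outcome either way → loss €0.
€2636.6: truthful gives €46.1, deviation gives €0 → loss €46.1.
€1640.2: truthful gives €1042.5, deviation gives €0 → loss €1042.5.
€2083.4: truthful gives €599.3, deviation gives €0 → loss €599.3.
€2973.3: same outcome either way → loss €0.
€2648.2: truthful gives €34.5, deviation gives €0 → loss €34.5.
€2618.2: truthful gives €64.5, deviation gives €0 → loss €64.5.
Maximum loss: €1042.5.

€1042.5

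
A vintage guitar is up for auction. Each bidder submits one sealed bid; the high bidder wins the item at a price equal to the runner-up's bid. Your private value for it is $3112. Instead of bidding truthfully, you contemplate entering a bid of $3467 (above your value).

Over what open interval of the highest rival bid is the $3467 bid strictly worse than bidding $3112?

If the competing bid is below $3112, both bids win at the same price — no difference.
If it is above $3467, both bids lose — no difference.
If it lies strictly between $3112 and $3467, bidding your value loses (payoff 0) while bidding $3467 wins at a price above your value (payoff negative).
So the deviation strictly hurts on the open interval ($3112, $3467).

($3112, $3467)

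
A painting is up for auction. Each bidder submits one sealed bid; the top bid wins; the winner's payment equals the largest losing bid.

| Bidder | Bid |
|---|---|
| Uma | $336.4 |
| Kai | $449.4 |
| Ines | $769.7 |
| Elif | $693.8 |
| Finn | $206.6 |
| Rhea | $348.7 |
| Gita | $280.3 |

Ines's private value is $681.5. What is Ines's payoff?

−$12.3

Highest bid: Ines at $769.7, so Ines wins.
Second-highest bid: Elif at $693.8 — that is the price the winner pays.
Ines's payoff = value − price = $681.5 − $693.8 = −$12.3.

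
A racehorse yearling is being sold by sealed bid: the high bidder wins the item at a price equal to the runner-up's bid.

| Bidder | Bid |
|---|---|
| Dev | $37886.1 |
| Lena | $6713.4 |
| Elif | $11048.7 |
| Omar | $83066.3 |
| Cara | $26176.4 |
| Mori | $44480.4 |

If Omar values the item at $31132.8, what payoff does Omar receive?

Highest bid: Omar at $83066.3, so Omar wins.
Second-highest bid: Mori at $44480.4 — that is the price the winner pays.
Omar's payoff = value − price = $31132.8 − $44480.4 = −$13347.6.

−$13347.6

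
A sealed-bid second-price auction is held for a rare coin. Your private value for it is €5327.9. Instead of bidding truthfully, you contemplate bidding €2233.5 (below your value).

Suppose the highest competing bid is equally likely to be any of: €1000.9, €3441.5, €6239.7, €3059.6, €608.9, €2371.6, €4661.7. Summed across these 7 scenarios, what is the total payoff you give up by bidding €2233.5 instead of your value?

€7777.2

The deviation costs you only when the competing bid falls strictly between €2233.5 and €5327.9; elsewhere both bids give the same outcome.
€1000.9: outcomes coincide → loss €0.
€3441.5: truthful payoff €1886.4, deviation payoff €0 → loss €1886.4.
€6239.7: outcomes coincide → loss €0.
€3059.6: truthful payoff €2268.3, deviation payoff €0 → loss €2268.3.
€608.9: outcomes coincide → loss €0.
€2371.6: truthful payoff €2956.3, deviation payoff €0 → loss €2956.3.
€4661.7: truthful payoff €666.2, deviation payoff €0 → loss €666.2.
Total loss = €1886.4 + €2268.3 + €2956.3 + €666.2 = €7777.2.
Because the price is fixed by the runner-up's bid, deviating from your value can only change a good outcome into a bad one — never the reverse.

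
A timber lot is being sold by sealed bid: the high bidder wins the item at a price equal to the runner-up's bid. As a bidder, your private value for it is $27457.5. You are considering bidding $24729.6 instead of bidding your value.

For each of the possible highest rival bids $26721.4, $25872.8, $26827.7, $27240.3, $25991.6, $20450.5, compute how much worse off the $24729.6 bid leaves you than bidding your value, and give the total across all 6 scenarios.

The deviation costs you only when the competing bid falls strictly between $24729.6 and $27457.5; elsewhere both bids give the same outcome.
$26721.4: truthful payoff $736.1, deviation payoff $0 → loss $736.1.
$25872.8: truthful payoff $1584.7, deviation payoff $0 → loss $1584.7.
$26827.7: truthful payoff $629.8, deviation payoff $0 → loss $629.8.
$27240.3: truthful payoff $217.2, deviation payoff $0 → loss $217.2.
$25991.6: truthful payoff $1465.9, deviation payoff $0 → loss $1465.9.
$20450.5: outcomes coincide → loss $0.
Total loss = $736.1 + $1584.7 + $629.8 + $217.2 + $1465.9 = $4633.7.

$4633.7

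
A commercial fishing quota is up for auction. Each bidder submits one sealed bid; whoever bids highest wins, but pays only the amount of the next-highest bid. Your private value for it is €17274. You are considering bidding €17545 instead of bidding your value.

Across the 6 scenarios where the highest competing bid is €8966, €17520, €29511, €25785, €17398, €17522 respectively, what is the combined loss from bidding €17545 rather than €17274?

€618

The deviation costs you only when the competing bid falls strictly between €17274 and €17545; elsewhere both bids give the same outcome.
€8966: outcomes coincide → loss €0.
€17520: truthful payoff €0, deviation payoff −€246 → loss €246.
€29511: outcomes coincide → loss €0.
€25785: outcomes coincide → loss €0.
€17398: truthful payoff €0, deviation payoff −€124 → loss €124.
€17522: truthful payoff €0, deviation payoff −€248 → loss €248.
Total loss = €246 + €124 + €248 = €618.
Because the price is fixed by the runner-up's bid, deviating from your value can only change a good outcome into a bad one — never the reverse.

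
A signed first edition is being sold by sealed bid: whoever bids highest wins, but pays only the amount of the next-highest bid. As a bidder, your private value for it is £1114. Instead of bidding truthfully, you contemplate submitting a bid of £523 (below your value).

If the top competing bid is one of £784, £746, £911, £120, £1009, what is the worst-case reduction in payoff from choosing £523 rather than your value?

£368

£784: truthful gives £330, deviation gives £0 → loss £330.
£746: truthful gives £368, deviation gives £0 → loss £368.
£911: truthful gives £203, deviation gives £0 → loss £203.
£120: same outcome either way → loss £0.
£1009: truthful gives £105, deviation gives £0 → loss £105.
Maximum loss: £368.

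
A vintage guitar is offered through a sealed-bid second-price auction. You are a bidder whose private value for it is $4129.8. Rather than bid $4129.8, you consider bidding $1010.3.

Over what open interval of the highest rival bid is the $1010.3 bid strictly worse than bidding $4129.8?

If the competing bid is below $1010.3, both bids win at the same price — no difference.
If it is above $4129.8, both bids lose — no difference.
If it lies strictly between $1010.3 and $4129.8, bidding your value wins at a price below your value (positive payoff) while bidding $1010.3 loses (payoff 0).
So the deviation strictly hurts on the open interval ($1010.3, $4129.8).

($1010.3, $4129.8)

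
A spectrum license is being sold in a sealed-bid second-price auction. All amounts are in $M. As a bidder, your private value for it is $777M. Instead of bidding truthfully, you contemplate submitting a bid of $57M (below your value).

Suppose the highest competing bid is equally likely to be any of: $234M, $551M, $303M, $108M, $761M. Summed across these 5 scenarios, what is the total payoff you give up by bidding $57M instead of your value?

$1928M

The deviation costs you only when the competing bid falls strictly between $57M and $777M; elsewhere both bids give the same outcome.
$234M: truthful payoff $543M, deviation payoff $0M → loss $543M.
$551M: truthful payoff $226M, deviation payoff $0M → loss $226M.
$303M: truthful payoff $474M, deviation payoff $0M → loss $474M.
$108M: truthful payoff $669M, deviation payoff $0M → loss $669M.
$761M: truthful payoff $16M, deviation payoff $0M → loss $16M.
Total loss = $543M + $226M + $474M + $669M + $16M = $1928M.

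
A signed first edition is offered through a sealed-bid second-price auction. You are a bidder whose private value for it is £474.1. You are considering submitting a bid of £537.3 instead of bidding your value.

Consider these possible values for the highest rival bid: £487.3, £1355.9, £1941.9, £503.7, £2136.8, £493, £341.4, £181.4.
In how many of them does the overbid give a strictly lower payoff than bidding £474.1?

The deviation hurts exactly when the highest competing bid lies strictly between £474.1 and £537.3 — overbidding then wins at a price above your value.
£487.3: inside the interval → strictly worse (loss £13.2).
£1355.9: above both → same outcome either way.
£1941.9: above both → same outcome either way.
£503.7: inside the interval → strictly worse (loss £29.6).
£2136.8: above both → same outcome either way.
£493: inside the interval → strictly worse (loss £18.9).
£341.4: below both → same outcome either way.
£181.4: below both → same outcome either way.
Count: 3.

3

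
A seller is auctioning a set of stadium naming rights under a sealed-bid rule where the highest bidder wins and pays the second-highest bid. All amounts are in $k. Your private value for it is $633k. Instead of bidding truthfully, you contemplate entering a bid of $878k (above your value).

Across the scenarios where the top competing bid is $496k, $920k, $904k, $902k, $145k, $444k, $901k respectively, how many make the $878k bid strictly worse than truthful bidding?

The deviation hurts exactly when the highest competing bid lies strictly between $633k and $878k — overbidding then wins at a price above your value.
$496k: below both → same outcome either way.
$920k: above both → same outcome either way.
$904k: above both → same outcome either way.
$902k: above both → same outcome either way.
$145k: below both → same outcome either way.
$444k: below both → same outcome either way.
$901k: above both → same outcome either way.
Count: 0.

0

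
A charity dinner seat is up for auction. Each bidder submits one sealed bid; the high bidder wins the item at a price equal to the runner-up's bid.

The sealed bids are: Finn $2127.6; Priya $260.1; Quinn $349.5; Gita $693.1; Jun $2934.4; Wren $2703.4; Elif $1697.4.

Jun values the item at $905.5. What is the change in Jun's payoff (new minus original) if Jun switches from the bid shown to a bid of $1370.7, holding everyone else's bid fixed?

The highest bid among the other bidders is $2703.4; Jun's bid doesn't change that.
Original bid $2934.4: Jun is highest, pays the top rival bid $2703.4; payoff $905.5 − $2703.4 = −$1797.9.
Alternative bid $1370.7: Jun is not highest (top rival bid is $2703.4); payoff $0.
Change in payoff = $0 − (−$1797.9) = $1797.9.

$1797.9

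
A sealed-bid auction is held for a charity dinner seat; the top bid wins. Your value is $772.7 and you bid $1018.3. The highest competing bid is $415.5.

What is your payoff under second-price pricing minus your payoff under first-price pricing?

You have the highest bid, so you win under either rule.
Second-price: pay $415.5 → payoff $357.2.
First-price: pay your own bid $1018.3 → payoff −$245.6.
Difference = $357.2 − (−$245.6) = $602.8.

$602.8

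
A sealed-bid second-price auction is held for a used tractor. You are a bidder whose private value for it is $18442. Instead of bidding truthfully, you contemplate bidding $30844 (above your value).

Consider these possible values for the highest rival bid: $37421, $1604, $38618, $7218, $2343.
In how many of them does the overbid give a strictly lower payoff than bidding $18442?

0

The deviation hurts exactly when the highest competing bid lies strictly between $18442 and $30844 — overbidding then wins at a price above your value.
$37421: above both → same outcome either way.
$1604: below both → same outcome either way.
$38618: above both → same outcome either way.
$7218: below both → same outcome either way.
$2343: below both → same outcome either way.
Count: 0.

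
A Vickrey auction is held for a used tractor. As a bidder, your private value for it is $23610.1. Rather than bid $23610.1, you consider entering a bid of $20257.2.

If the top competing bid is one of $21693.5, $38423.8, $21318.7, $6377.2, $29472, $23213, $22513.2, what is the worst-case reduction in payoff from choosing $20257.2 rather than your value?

$2291.4

$21693.5: truthful gives $1916.6, deviation gives $0 → loss $1916.6.
$38423.8: same outcome either way → loss $0.
$21318.7: truthful gives $2291.4, deviation gives $0 → loss $2291.4.
$6377.2: same outcome either way → loss $0.
$29472: same outcome either way → loss $0.
$23213: truthful gives $397.1, deviation gives $0 → loss $397.1.
$22513.2: truthful gives $1096.9, deviation gives $0 → loss $1096.9.
Maximum loss: $2291.4.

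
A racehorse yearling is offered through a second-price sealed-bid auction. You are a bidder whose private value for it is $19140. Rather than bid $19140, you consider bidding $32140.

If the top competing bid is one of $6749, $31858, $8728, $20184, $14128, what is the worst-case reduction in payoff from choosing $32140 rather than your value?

$6749: same outcome either way → loss $0.
$31858: truthful gives $0, deviation gives −$12718 → loss $12718.
$8728: same outcome either way → loss $0.
$20184: truthful gives $0, deviation gives −$1044 → loss $1044.
$14128: same outcome either way → loss $0.
Maximum loss: $12718.

$12718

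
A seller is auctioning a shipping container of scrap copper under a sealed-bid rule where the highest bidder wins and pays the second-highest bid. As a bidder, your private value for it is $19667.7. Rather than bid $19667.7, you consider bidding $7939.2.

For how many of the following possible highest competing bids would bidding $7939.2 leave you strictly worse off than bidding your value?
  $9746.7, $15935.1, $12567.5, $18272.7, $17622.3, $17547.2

6

The deviation hurts exactly when the highest competing bid lies strictly between $7939.2 and $19667.7 — underbidding then forfeits a profitable win.
$9746.7: inside the interval → strictly worse (loss $9921).
$15935.1: inside the interval → strictly worse (loss $3732.6).
$12567.5: inside the interval → strictly worse (loss $7100.2).
$18272.7: inside the interval → strictly worse (loss $1395).
$17622.3: inside the interval → strictly worse (loss $2045.4).
$17547.2: inside the interval → strictly worse (loss $2120.5).
Count: 6.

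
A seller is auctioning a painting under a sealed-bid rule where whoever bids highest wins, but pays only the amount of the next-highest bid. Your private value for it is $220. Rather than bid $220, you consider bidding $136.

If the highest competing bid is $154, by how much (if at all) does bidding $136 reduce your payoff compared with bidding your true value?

Bidding your value $220: you win (since $220 > $154) and pay $154. Payoff $66.
Bidding $136: you lose. Payoff $0.
The competing bid $154 lies between your shaded bid and your value, so underbidding forfeits an item you could have won at a profitable price.
Loss from deviating = $66 − ($0) = $66.

$66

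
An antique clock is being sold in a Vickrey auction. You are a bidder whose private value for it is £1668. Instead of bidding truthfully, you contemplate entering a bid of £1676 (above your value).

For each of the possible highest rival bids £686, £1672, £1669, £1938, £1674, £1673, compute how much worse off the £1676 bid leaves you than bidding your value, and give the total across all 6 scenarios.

The deviation costs you only when the competing bid falls strictly between £1668 and £1676; elsewhere both bids give the same outcome.
£686: outcomes coincide → loss £0.
£1672: truthful payoff £0, deviation payoff −£4 → loss £4.
£1669: truthful payoff £0, deviation payoff −£1 → loss £1.
£1938: outcomes coincide → loss £0.
£1674: truthful payoff £0, deviation payoff −£6 → loss £6.
£1673: truthful payoff £0, deviation payoff −£5 → loss £5.
Total loss = £4 + £1 + £6 + £5 = £16.

£16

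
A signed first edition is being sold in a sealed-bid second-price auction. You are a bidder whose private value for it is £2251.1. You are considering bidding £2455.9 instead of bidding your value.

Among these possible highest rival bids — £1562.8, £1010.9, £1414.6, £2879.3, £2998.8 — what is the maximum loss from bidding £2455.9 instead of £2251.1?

£1562.8: same outcome either way → loss £0.
£1010.9: same outcome either way → loss £0.
£1414.6: same outcome either way → loss £0.
£2879.3: same outcome either way → loss £0.
£2998.8: same outcome either way → loss £0.
Maximum loss: £0.

£0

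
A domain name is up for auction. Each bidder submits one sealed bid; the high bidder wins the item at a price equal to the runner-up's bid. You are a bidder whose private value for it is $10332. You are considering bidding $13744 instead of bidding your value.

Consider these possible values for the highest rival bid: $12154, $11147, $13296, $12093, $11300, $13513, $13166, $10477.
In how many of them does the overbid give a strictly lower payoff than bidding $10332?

8

The deviation hurts exactly when the highest competing bid lies strictly between $10332 and $13744 — overbidding then wins at a price above your value.
$12154: inside the interval → strictly worse (loss $1822).
$11147: inside the interval → strictly worse (loss $815).
$13296: inside the interval → strictly worse (loss $2964).
$12093: inside the interval → strictly worse (loss $1761).
$11300: inside the interval → strictly worse (loss $968).
$13513: inside the interval → strictly worse (loss $3181).
$13166: inside the interval → strictly worse (loss $2834).
$10477: inside the interval → strictly worse (loss $145).
Count: 8.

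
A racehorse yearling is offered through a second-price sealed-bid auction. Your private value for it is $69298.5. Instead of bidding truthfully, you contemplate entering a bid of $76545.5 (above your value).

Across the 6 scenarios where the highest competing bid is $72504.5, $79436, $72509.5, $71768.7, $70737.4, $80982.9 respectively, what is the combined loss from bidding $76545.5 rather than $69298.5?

$10326.1

The deviation costs you only when the competing bid falls strictly between $69298.5 and $76545.5; elsewhere both bids give the same outcome.
$72504.5: truthful payoff $0, deviation payoff −$3206 → loss $3206.
$79436: outcomes coincide → loss $0.
$72509.5: truthful payoff $0, deviation payoff −$3211 → loss $3211.
$71768.7: truthful payoff $0, deviation payoff −$2470.2 → loss $2470.2.
$70737.4: truthful payoff $0, deviation payoff −$1438.9 → loss $1438.9.
$80982.9: outcomes coincide → loss $0.
Total loss = $3206 + $3211 + $2470.2 + $1438.9 = $10326.1.
Truthful bidding weakly dominates here: raising your bid can only win items priced above your value, and lowering it can only forfeit items priced below.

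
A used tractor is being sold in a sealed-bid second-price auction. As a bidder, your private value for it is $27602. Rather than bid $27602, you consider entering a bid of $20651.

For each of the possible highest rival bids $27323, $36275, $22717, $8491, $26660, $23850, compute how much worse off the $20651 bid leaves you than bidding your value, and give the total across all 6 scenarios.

$9858

The deviation costs you only when the competing bid falls strictly between $20651 and $27602; elsewhere both bids give the same outcome.
$27323: truthful payoff $279, deviation payoff $0 → loss $279.
$36275: outcomes coincide → loss $0.
$22717: truthful payoff $4885, deviation payoff $0 → loss $4885.
$8491: outcomes coincide → loss $0.
$26660: truthful payoff $942, deviation payoff $0 → loss $942.
$23850: truthful payoff $3752, deviation payoff $0 → loss $3752.
Total loss = $279 + $4885 + $942 + $3752 = $9858.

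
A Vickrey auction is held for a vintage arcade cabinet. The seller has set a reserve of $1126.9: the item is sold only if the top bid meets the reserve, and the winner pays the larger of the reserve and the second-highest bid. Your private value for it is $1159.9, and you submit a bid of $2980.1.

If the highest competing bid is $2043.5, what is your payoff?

Your bid $2980.1 is the highest and exceeds the reserve.
Price = max(second-highest bid, reserve) = max($2043.5, $1126.9) = $2043.5.
Payoff = $1159.9 − $2043.5 = −$883.6.

−$883.6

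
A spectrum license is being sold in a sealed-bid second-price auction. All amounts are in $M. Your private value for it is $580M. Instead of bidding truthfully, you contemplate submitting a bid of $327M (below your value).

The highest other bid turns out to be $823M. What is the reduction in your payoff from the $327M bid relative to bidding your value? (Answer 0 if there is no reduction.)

Bidding your value $580M: you lose (since $580M < $823M). Payoff $0M.
Bidding $327M: you lose. Payoff $0M.
Difference = $0M − $0M = $0M; both bids lead to the same outcome because the competing bid is above both your value and your alternative bid.

$0M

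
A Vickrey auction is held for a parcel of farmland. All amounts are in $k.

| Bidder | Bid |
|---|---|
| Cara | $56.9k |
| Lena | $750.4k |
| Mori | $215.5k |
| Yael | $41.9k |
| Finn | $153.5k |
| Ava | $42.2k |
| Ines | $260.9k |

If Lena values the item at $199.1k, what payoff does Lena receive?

−$61.8k

Highest bid: Lena at $750.4k, so Lena wins.
Second-highest bid: Ines at $260.9k — that is the price the winner pays.
Lena's payoff = value − price = $199.1k − $260.9k = −$61.8k.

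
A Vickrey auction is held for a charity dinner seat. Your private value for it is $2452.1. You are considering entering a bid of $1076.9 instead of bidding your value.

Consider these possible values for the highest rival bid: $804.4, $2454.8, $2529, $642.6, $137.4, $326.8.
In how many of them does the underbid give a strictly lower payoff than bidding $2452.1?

The deviation hurts exactly when the highest competing bid lies strictly between $1076.9 and $2452.1 — underbidding then forfeits a profitable win.
$804.4: below both → same outcome either way.
$2454.8: above both → same outcome either way.
$2529: above both → same outcome either way.
$642.6: below both → same outcome either way.
$137.4: below both → same outcome either way.
$326.8: below both → same outcome either way.
Count: 0.

0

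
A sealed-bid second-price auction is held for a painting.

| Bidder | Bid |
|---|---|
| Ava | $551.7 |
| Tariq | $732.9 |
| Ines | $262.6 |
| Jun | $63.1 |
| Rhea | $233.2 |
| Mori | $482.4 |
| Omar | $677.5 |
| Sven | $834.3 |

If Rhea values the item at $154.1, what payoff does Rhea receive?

$0

Highest bid: Sven at $834.3, so Sven wins.
Second-highest bid: Tariq at $732.9 — that is the price the winner pays.
Rhea did not win, so Rhea pays nothing and receives nothing: payoff $0.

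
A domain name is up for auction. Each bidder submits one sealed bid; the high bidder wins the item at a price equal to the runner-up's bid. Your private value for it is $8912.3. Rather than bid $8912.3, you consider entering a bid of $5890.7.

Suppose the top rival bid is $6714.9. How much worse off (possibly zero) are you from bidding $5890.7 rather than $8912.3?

Bidding your value $8912.3: you win (since $8912.3 > $6714.9) and pay $6714.9. Payoff $2197.4.
Bidding $5890.7: you lose. Payoff $0.
The competing bid $6714.9 lies between your shaded bid and your value, so underbidding forfeits an item you could have won at a profitable price.
Loss from deviating = $2197.4 − ($0) = $2197.4.

$2197.4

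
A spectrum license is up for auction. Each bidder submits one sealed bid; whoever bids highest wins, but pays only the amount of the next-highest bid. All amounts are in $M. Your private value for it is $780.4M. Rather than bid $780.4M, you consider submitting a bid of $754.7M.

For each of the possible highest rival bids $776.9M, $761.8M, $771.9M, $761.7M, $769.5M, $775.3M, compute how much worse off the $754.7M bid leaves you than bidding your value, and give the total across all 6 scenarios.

The deviation costs you only when the competing bid falls strictly between $754.7M and $780.4M; elsewhere both bids give the same outcome.
$776.9M: truthful payoff $3.5M, deviation payoff $0M → loss $3.5M.
$761.8M: truthful payoff $18.6M, deviation payoff $0M → loss $18.6M.
$771.9M: truthful payoff $8.5M, deviation payoff $0M → loss $8.5M.
$761.7M: truthful payoff $18.7M, deviation payoff $0M → loss $18.7M.
$769.5M: truthful payoff $10.9M, deviation payoff $0M → loss $10.9M.
$775.3M: truthful payoff $5.1M, deviation payoff $0M → loss $5.1M.
Total loss = $3.5M + $18.6M + $8.5M + $18.7M + $10.9M + $5.1M = $65.3M.

$65.3M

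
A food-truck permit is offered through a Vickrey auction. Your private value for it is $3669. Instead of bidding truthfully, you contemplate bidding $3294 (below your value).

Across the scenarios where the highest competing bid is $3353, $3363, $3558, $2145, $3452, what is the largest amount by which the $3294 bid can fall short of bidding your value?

$3353: truthful gives $316, deviation gives $0 → loss $316.
$3363: truthful gives $306, deviation gives $0 → loss $306.
$3558: truthful gives $111, deviation gives $0 → loss $111.
$2145: same outcome either way → loss $0.
$3452: truthful gives $217, deviation gives $0 → loss $217.
Maximum loss: $316.

$316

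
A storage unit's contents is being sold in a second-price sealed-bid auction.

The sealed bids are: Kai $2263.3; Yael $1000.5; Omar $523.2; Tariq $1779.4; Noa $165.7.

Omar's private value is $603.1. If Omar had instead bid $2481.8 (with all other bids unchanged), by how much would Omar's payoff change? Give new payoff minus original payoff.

The highest bid among the other bidders is $2263.3; Omar's bid doesn't change that.
Original bid $523.2: Omar is not highest (top rival bid is $2263.3); payoff $0.
Alternative bid $2481.8: Omar is highest, pays the top rival bid $2263.3; payoff $603.1 − $2263.3 = −$1660.2.
Change in payoff = −$1660.2 − ($0) = −$1660.2.

−$1660.2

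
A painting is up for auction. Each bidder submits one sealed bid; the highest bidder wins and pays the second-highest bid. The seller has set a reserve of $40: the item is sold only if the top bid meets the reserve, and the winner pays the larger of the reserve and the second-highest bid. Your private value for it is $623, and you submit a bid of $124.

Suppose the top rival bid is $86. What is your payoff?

Your bid $124 is the highest and exceeds the reserve.
Price = max(second-highest bid, reserve) = max($86, $40) = $86.
Payoff = $623 − $86 = $537.

$537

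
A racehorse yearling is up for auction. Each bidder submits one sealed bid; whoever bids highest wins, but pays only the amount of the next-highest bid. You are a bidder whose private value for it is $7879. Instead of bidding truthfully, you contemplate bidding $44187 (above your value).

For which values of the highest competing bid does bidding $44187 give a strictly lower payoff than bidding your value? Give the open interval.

($7879, $44187)

If the competing bid is below $7879, both bids win at the same price — no difference.
If it is above $44187, both bids lose — no difference.
If it lies strictly between $7879 and $44187, bidding your value loses (payoff 0) while bidding $44187 wins at a price above your value (payoff negative).
So the deviation strictly hurts on the open interval ($7879, $44187).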